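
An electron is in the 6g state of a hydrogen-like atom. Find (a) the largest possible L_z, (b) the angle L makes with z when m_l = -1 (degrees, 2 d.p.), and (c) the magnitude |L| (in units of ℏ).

L_z,max = 4ℏ; θ(m_l=-1) ≈ 102.92°; |L| = 2√5 ℏ ≈ 4.472ℏ

For 6g, l = 4.
L_z,max = lℏ = 4ℏ.
For m_l = -1: cos θ = -1/√20, θ ≈ 102.92°.
|L| = ℏ√(4·5) = 2√5 ℏ ≈ 4.472ℏ.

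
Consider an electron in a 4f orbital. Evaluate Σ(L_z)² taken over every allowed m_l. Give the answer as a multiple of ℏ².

4f means n = 4, l = 3.
m_l ∈ {-3, -2, -1, 0, 1, 2, 3}.
Summing m² from −3 to 3: Σ m_l² = 28.

Σ(L_z)² = 28 ℏ²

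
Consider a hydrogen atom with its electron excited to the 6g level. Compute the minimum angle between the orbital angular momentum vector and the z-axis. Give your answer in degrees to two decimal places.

θ_min ≈ 26.57°

The 6g level has l = 4.
|L| = √(l(l+1)) ℏ = 2√5 ℏ.
The smallest angle corresponds to the largest L_z, i.e. m_l = l = 4, giving L_z = 4ℏ.
cos θ_min = 4/√20, so θ_min ≈ 26.57°.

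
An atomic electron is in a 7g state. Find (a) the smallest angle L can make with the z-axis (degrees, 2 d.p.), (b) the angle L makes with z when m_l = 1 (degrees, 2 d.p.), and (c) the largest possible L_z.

θ_min ≈ 26.57°; θ(m_l=1) ≈ 77.08°; L_z,max = 4ℏ

7g means n = 7, l = 4.
cos θ_min = 4/√20, so θ_min ≈ 26.57°.
For m_l = 1: cos θ = 1/√20, θ ≈ 77.08°.
L_z,max = lℏ = 4ℏ.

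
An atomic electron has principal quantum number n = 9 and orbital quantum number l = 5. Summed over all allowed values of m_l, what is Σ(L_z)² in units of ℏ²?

m_l runs from −5 to 5, i.e. {-5, -4, -3, -2, -1, 0, 1, 2, 3, 4, 5}.
Σ m_l² = 2·(1 + 4 + 9 + 16 + 25) = 110.

Σ(L_z)² = 110 ℏ²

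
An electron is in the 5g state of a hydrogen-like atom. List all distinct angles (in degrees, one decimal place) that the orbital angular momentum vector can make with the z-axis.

5g means n = 5, l = 4.
|L|² = l(l+1)ℏ² = 20ℏ², so |L| = 2√5 ℏ.
cos θ = m_l/√20 for each m_l ∈ {-4, -3, -2, -1, 0, 1, 2, 3, 4}.

θ ∈ {26.6°, 47.9°, 63.4°, 77.1°, 90.0°, 102.9°, 116.6°, 132.1°, 153.4°}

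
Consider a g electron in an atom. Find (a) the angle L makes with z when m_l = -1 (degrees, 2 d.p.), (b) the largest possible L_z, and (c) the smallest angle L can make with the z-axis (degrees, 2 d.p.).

A g state has l = 4.
For m_l = -1: cos θ = -1/√20, θ ≈ 102.92°.
L_z,max = lℏ = 4ℏ.
cos θ_min = 4/√20, so θ_min ≈ 26.57°.

θ(m_l=-1) ≈ 102.92°; L_z,max = 4ℏ; θ_min ≈ 26.57°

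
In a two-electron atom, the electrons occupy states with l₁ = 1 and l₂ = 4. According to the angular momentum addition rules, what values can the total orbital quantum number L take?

L = 3, 4, 5

Angular momentum addition gives L = |l₁ − l₂|, …, l₁ + l₂.
Allowed values: L = 3, 4, 5.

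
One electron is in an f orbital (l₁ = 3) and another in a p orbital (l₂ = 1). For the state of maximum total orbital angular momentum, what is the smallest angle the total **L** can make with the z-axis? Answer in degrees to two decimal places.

L runs from |3 − 1| = 2 to 3 + 1 = 4.
L ∈ {2, 3, 4}.
The maximum is L = 4, with |L_tot| = ℏ√(4·5) = 2√5 ℏ.
The minimum angle with z is arccos(4/√20) ≈ 26.57°.

θ_min ≈ 26.57°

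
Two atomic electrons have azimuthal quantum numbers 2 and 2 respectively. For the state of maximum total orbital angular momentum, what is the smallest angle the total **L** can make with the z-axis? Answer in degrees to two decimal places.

The total orbital quantum number L ranges from |l₁ − l₂| to l₁ + l₂ in integer steps.
Allowed values: L = 0, 1, 2, 3, 4.
The maximum is L = 4, with |L_tot| = ℏ√(4·5) = 2√5 ℏ.
The minimum angle with z is arccos(4/√20) ≈ 26.57°.

θ_min ≈ 26.57°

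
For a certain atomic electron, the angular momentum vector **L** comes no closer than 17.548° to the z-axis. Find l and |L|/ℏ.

cos²θ_min = l/(l+1) = 0.9091.
l = cos²θ/sin²θ ≈ 10.
Then |L| = ℏ√(10·11) = √110 ℏ.

l = 10, |L| = √110 ℏ ≈ 10.488ℏ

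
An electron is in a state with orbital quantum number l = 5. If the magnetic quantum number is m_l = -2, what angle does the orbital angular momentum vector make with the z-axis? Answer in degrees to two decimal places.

|L| = ℏ√(l(l+1)) = √30 ℏ.
L_z = m_l ℏ = −2ℏ.
cos θ = L_z/|L| = -2/√30, so θ ≈ 111.42°.

θ ≈ 111.42°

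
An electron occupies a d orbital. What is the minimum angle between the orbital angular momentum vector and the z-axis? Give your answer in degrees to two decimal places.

θ_min ≈ 35.26°

A d state has l = 2.
|L| = √(l(l+1)) ℏ = √6 ℏ.
The smallest angle corresponds to the largest L_z, i.e. m_l = l = 2, giving L_z = 2ℏ.
cos θ_min = 2/√6, so θ_min ≈ 35.26°.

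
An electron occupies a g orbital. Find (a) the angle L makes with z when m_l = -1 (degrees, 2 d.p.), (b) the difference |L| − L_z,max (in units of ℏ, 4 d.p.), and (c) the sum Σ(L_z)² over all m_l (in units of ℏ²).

θ(m_l=-1) ≈ 102.92°; |L|−L_z,max ≈ 0.4721ℏ; Σ(L_z)² = 60 ℏ²

For a g orbital, l = 4.
For m_l = -1: cos θ = -1/√20, θ ≈ 102.92°.
|L| − L_z,max = (2√5 − 4)ℏ ≈ 0.4721ℏ.
Σ m_l² = 60, so Σ(L_z)² = 60 ℏ².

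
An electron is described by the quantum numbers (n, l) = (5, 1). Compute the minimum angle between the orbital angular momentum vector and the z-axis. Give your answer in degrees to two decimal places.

θ_min ≈ 45.00°

|L| = ℏ√(l(l+1)) = √2 ℏ.
The smallest angle corresponds to the largest L_z, i.e. m_l = l = 1, giving L_z = 1ℏ.
cos θ_min = 1/√2, so θ_min ≈ 45.00°.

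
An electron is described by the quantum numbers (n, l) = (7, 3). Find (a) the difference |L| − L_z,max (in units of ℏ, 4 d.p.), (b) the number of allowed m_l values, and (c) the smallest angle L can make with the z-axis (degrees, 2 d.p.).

|L| − L_z,max = (2√3 − 3)ℏ ≈ 0.4641ℏ.
There are 2l+1 = 7 values of m_l.
cos θ_min = 3/√12, so θ_min ≈ 30.00°.

|L|−L_z,max ≈ 0.4641ℏ; 7 values; θ_min ≈ 30.00°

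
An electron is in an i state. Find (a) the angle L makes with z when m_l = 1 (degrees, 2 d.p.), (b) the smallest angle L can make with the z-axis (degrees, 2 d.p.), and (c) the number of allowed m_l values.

The letter i corresponds to l = 6.
For m_l = 1: cos θ = 1/√42, θ ≈ 81.12°.
cos θ_min = 6/√42, so θ_min ≈ 22.21°.
There are 2l+1 = 13 values of m_l.

θ(m_l=1) ≈ 81.12°; θ_min ≈ 22.21°; 13 values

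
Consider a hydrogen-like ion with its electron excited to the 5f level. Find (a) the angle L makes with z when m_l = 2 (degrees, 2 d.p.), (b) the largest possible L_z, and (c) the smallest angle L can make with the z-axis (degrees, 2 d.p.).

The 5f level has l = 3.
For m_l = 2: cos θ = 2/√12, θ ≈ 54.74°.
L_z,max = lℏ = 3ℏ.
cos θ_min = 3/√12, so θ_min ≈ 30.00°.

θ(m_l=2) ≈ 54.74°; L_z,max = 3ℏ; θ_min ≈ 30.00°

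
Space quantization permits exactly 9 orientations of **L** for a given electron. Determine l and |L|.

2l + 1 = 9 ⇒ l = 4.
|L| = ℏ√(l(l+1)) = ℏ√(4·5) = 2√5 ℏ.

l = 4, |L| = 2√5 ℏ ≈ 4.472ℏ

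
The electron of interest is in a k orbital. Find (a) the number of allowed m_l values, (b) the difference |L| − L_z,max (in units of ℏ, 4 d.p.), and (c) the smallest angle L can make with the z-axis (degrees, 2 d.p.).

15 values; |L|−L_z,max ≈ 0.4833ℏ; θ_min ≈ 20.70°

A k state has l = 7.
There are 2l+1 = 15 values of m_l.
|L| − L_z,max = (2√14 − 7)ℏ ≈ 0.4833ℏ.
cos θ_min = 7/√56, so θ_min ≈ 20.70°.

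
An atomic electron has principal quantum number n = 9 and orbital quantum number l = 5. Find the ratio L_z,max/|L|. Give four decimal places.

L_z,max/|L| = 0.9129

|L| = √30 ℏ ≈ 5.4772ℏ, while L_z,max = lℏ = 5ℏ.
L_z,max/|L| = 5/√30 = 0.9129.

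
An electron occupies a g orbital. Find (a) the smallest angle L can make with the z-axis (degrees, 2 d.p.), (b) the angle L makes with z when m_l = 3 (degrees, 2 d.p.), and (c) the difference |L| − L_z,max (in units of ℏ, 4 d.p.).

θ_min ≈ 26.57°; θ(m_l=3) ≈ 47.87°; |L|−L_z,max ≈ 0.4721ℏ

The letter g corresponds to l = 4.
cos θ_min = 4/√20, so θ_min ≈ 26.57°.
For m_l = 3: cos θ = 3/√20, θ ≈ 47.87°.
|L| − L_z,max = (2√5 − 4)ℏ ≈ 0.4721ℏ.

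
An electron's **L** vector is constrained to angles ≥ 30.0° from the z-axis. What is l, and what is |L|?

l = 3, |L| = 2√3 ℏ ≈ 3.464ℏ

At minimum angle, m_l = l, so cos θ = l/√(l(l+1)); cos²θ = l/(l+1) = 0.7500.
Solving: l = 3.
Then |L| = ℏ√(3·4) = 2√3 ℏ.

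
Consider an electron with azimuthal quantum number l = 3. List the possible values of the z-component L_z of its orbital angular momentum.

L_z ∈ {−3ℏ, −2ℏ, −ℏ, 0, ℏ, 2ℏ, 3ℏ}

L_z = m_l ℏ with m_l ranging from −l to +l in integer steps.
For l = 3: m_l ∈ {-3, -2, -1, 0, 1, 2, 3}.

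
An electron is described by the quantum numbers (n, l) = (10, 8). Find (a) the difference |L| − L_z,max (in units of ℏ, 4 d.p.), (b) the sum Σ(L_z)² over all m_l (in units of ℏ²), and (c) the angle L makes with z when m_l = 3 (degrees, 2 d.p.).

|L|−L_z,max ≈ 0.4853ℏ; Σ(L_z)² = 408 ℏ²; θ(m_l=3) ≈ 69.30°

|L| − L_z,max = (6√2 − 8)ℏ ≈ 0.4853ℏ.
Σ m_l² = 408, so Σ(L_z)² = 408 ℏ².
For m_l = 3: cos θ = 3/√72, θ ≈ 69.30°.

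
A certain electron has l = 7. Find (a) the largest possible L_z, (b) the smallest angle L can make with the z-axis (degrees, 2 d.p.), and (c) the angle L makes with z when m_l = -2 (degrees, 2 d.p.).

L_z,max = 7ℏ; θ_min ≈ 20.70°; θ(m_l=-2) ≈ 105.50°

L_z,max = lℏ = 7ℏ.
cos θ_min = 7/√56, so θ_min ≈ 20.70°.
For m_l = -2: cos θ = -2/√56, θ ≈ 105.50°.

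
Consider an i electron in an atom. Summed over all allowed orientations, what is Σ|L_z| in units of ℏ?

Σ|L_z| = 42 ℏ

The letter i corresponds to l = 6.
The allowed m_l values are -6, -5, -4, -3, -2, -1, 0, 1, 2, 3, 4, 5, 6.
Σ|m_l| = 2·6(6+1)/2 = 42.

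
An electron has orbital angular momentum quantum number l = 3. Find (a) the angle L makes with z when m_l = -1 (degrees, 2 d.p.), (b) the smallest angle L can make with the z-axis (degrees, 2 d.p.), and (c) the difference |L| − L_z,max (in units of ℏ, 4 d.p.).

θ(m_l=-1) ≈ 106.78°; θ_min ≈ 30.00°; |L|−L_z,max ≈ 0.4641ℏ

For m_l = -1: cos θ = -1/√12, θ ≈ 106.78°.
cos θ_min = 3/√12, so θ_min ≈ 30.00°.
|L| − L_z,max = (2√3 − 3)ℏ ≈ 0.4641ℏ.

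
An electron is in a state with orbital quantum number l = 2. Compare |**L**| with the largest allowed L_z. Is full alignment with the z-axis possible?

No: L_z,max = 2ℏ < |L| = √6 ℏ ≈ 2.449ℏ

|L| = √6 ℏ ≈ 2.4495ℏ, while L_z,max = lℏ = 2ℏ.
Since |L| > L_z,max, the vector can never point exactly along z; the closest it comes is θ_min = arccos(2/√6) ≈ 35.3°.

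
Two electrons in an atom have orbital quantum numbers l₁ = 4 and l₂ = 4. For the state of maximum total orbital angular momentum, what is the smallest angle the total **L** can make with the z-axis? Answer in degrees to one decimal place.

Angular momentum addition gives L = |l₁ − l₂|, …, l₁ + l₂.
L ∈ {0, 1, 2, 3, 4, 5, 6, 7, 8}.
The maximum is L = 8, with |L_tot| = ℏ√(8·9) = 6√2 ℏ.
The minimum angle with z is arccos(8/√72) ≈ 19.5°.

θ_min ≈ 19.5°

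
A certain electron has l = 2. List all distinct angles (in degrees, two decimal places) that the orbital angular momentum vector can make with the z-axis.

θ ∈ {35.26°, 65.91°, 90.00°, 114.09°, 144.74°}

|L| = ℏ√(l(l+1)) = √6 ℏ.
cos θ = m_l/√6 for each m_l ∈ {-2, -1, 0, 1, 2}.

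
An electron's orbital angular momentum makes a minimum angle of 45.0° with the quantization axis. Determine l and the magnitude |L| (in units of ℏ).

cos θ_min = l/√(l(l+1)) = √(l/(l+1)), so l/(l+1) = cos²(45.0°) = 0.5000.
l = cos²θ/sin²θ ≈ 1.
Then |L| = ℏ√(1·2) = √2 ℏ.

l = 1, |L| = √2 ℏ ≈ 1.414ℏ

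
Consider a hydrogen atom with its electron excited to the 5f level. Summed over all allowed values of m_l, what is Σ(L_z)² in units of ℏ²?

Σ(L_z)² = 28 ℏ²

The 5f level has l = 3.
m_l runs from −3 to 3, i.e. {-3, -2, -1, 0, 1, 2, 3}.
Summing m² from −3 to 3: Σ m_l² = 28.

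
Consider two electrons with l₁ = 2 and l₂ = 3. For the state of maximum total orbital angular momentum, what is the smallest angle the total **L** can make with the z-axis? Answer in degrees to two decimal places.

Angular momentum addition gives L = |l₁ − l₂|, …, l₁ + l₂.
So L can be 1, 2, 3, 4, 5.
The maximum is L = 5, with |L_tot| = ℏ√(5·6) = √30 ℏ.
The minimum angle with z is arccos(5/√30) ≈ 24.09°.

θ_min ≈ 24.09°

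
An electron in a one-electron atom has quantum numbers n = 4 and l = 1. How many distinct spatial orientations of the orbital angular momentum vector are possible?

3

The number of m_l values is 2l + 1 = 2·1 + 1 = 3.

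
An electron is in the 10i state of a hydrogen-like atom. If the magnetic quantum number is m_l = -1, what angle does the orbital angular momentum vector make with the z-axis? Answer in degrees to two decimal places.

θ ≈ 98.88°

The 10i subshell has l = 6.
|L| = ℏ√(l(l+1)) = √42 ℏ.
L_z = m_l ℏ = −1ℏ.
cos θ = L_z/|L| = -1/√42, so θ ≈ 98.88°.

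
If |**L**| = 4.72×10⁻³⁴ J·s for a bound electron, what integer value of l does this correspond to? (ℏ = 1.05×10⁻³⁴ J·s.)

l = 4

|L|/ℏ = (4.72×10⁻³⁴)/(1.05×10⁻³⁴) ≈ 4.495.
Set l(l+1) = 20.21; the integer solution is l = 4.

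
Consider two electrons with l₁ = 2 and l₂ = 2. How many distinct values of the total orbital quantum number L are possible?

L runs from |2 − 2| = 0 to 2 + 2 = 4.
So L can be 0, 1, 2, 3, 4.
That is 5 values.

5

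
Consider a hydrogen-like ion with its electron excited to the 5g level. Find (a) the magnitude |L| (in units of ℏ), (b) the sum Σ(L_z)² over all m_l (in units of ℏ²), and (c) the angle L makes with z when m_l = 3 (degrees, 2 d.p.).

|L| = 2√5 ℏ ≈ 4.472ℏ; Σ(L_z)² = 60 ℏ²; θ(m_l=3) ≈ 47.87°

The 5g level has l = 4.
|L| = ℏ√(4·5) = 2√5 ℏ ≈ 4.472ℏ.
Σ m_l² = 60, so Σ(L_z)² = 60 ℏ².
For m_l = 3: cos θ = 3/√20, θ ≈ 47.87°.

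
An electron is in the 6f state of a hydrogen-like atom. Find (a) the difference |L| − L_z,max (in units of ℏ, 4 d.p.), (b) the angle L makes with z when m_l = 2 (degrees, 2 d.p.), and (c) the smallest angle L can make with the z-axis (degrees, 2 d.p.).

For 6f, l = 3.
|L| − L_z,max = (2√3 − 3)ℏ ≈ 0.4641ℏ.
For m_l = 2: cos θ = 2/√12, θ ≈ 54.74°.
cos θ_min = 3/√12, so θ_min ≈ 30.00°.

|L|−L_z,max ≈ 0.4641ℏ; θ(m_l=2) ≈ 54.74°; θ_min ≈ 30.00°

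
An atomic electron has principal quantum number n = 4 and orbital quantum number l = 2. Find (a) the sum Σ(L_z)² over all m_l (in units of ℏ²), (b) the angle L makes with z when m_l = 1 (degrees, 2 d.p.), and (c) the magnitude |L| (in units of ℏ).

Σ m_l² = 10, so Σ(L_z)² = 10 ℏ².
For m_l = 1: cos θ = 1/√6, θ ≈ 65.91°.
|L| = ℏ√(2·3) = √6 ℏ ≈ 2.449ℏ.

Σ(L_z)² = 10 ℏ²; θ(m_l=1) ≈ 65.91°; |L| = √6 ℏ ≈ 2.449ℏ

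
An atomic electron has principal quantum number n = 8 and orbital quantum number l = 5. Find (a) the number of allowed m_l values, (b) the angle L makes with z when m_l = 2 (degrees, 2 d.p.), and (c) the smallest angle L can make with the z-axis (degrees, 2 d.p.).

There are 2l+1 = 11 values of m_l.
For m_l = 2: cos θ = 2/√30, θ ≈ 68.58°.
cos θ_min = 5/√30, so θ_min ≈ 24.09°.

11 values; θ(m_l=2) ≈ 68.58°; θ_min ≈ 24.09°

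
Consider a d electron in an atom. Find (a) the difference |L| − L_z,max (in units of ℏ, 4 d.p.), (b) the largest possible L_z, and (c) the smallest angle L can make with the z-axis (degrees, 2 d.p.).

|L|−L_z,max ≈ 0.4495ℏ; L_z,max = 2ℏ; θ_min ≈ 35.26°

D corresponds to l = 2.
|L| − L_z,max = (√6 − 2)ℏ ≈ 0.4495ℏ.
L_z,max = lℏ = 2ℏ.
cos θ_min = 2/√6, so θ_min ≈ 35.26°.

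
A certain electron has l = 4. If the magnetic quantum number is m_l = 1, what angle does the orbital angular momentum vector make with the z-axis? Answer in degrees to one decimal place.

θ ≈ 77.1°

|L|² = l(l+1)ℏ² = 20ℏ², so |L| = 2√5 ℏ.
L_z = m_l ℏ = 1ℏ.
cos θ = L_z/|L| = 1/√20, so θ ≈ 77.1°.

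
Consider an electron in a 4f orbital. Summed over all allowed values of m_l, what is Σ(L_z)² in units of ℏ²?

Σ(L_z)² = 28 ℏ²

The 4f subshell has l = 3.
m_l ∈ {-3, -2, -1, 0, 1, 2, 3}.
Σ m_l² = l(l+1)(2l+1)/3 = 3·4·7/3 = 28.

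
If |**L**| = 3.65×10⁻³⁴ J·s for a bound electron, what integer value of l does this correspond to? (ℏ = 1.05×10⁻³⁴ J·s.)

|L|/ℏ = (3.65×10⁻³⁴)/(1.05×10⁻³⁴) ≈ 3.476.
Set l(l+1) = 12.08; the integer solution is l = 3.

l = 3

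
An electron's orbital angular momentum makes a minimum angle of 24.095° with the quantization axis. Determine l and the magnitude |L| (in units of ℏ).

l = 5, |L| = √30 ℏ ≈ 5.477ℏ

cos²θ_min = l/(l+1) = 0.8333.
Solving: l = 5.
Then |L| = ℏ√(5·6) = √30 ℏ.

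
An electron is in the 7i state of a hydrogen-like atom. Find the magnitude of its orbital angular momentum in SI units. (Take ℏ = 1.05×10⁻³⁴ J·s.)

|L| = 6.80×10⁻³⁴ J·s

The 7i subshell has l = 6.
|L| = ℏ√(l(l+1)) = ℏ√(6·7) = √42 ℏ
Numerically, |L| = 6.481 × (1.05×10⁻³⁴ J·s) = 6.80×10⁻³⁴ J·s.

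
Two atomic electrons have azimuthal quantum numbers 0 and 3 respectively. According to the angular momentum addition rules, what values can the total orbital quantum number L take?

L runs from |0 − 3| = 3 to 0 + 3 = 3.
L ∈ {3}.

L = 3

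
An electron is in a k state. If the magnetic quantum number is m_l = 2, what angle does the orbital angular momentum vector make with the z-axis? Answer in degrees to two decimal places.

For a k orbital, l = 7.
|L|² = l(l+1)ℏ² = 56ℏ², so |L| = 2√14 ℏ.
L_z = m_l ℏ = 2ℏ.
cos θ = L_z/|L| = 2/√56, so θ ≈ 74.50°.

θ ≈ 74.50°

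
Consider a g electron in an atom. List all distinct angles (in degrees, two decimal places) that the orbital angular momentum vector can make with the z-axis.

θ ∈ {26.57°, 47.87°, 63.43°, 77.08°, 90.00°, 102.92°, 116.57°, 132.13°, 153.43°}

G corresponds to l = 4.
|L| = ℏ√(l(l+1)) = 2√5 ℏ.
cos θ = m_l/√20 for each m_l ∈ {-4, -3, -2, -1, 0, 1, 2, 3, 4}.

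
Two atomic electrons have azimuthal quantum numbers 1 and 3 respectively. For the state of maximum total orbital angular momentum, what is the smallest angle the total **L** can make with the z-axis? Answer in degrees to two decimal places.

θ_min ≈ 26.57°

Angular momentum addition gives L = |l₁ − l₂|, …, l₁ + l₂.
L ∈ {2, 3, 4}.
The maximum is L = 4, with |L_tot| = ℏ√(4·5) = 2√5 ℏ.
The minimum angle with z is arccos(4/√20) ≈ 26.57°.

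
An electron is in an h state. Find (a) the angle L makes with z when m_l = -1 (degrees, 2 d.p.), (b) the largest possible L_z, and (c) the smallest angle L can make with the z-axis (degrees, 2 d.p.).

H corresponds to l = 5.
For m_l = -1: cos θ = -1/√30, θ ≈ 100.52°.
L_z,max = lℏ = 5ℏ.
cos θ_min = 5/√30, so θ_min ≈ 24.09°.

θ(m_l=-1) ≈ 100.52°; L_z,max = 5ℏ; θ_min ≈ 24.09°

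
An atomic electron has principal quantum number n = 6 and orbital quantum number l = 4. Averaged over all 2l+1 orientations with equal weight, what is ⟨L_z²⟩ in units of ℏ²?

m_l runs from −4 to 4, i.e. {-4, -3, -2, -1, 0, 1, 2, 3, 4}.
Average of L_z² over 9 states: 60/9 ℏ² = 6.667 ℏ².

⟨L_z²⟩ = 6.667 ℏ²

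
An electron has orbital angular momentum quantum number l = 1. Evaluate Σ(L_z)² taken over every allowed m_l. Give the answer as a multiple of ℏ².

Σ(L_z)² = 2 ℏ²

The allowed m_l values are -1, 0, 1.
Σ m_l² = l(l+1)(2l+1)/3 = 1·2·3/3 = 2.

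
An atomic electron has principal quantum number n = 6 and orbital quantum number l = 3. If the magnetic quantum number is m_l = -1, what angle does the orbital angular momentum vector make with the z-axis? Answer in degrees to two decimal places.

|L| = ℏ√(l(l+1)) = 2√3 ℏ.
L_z = m_l ℏ = −1ℏ.
cos θ = L_z/|L| = -1/√12, so θ ≈ 106.78°.

θ ≈ 106.78°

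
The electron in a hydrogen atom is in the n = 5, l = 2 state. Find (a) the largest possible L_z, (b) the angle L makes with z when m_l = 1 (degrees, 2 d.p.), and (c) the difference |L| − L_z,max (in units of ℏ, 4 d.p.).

L_z,max = lℏ = 2ℏ.
For m_l = 1: cos θ = 1/√6, θ ≈ 65.91°.
|L| − L_z,max = (√6 − 2)ℏ ≈ 0.4495ℏ.

L_z,max = 2ℏ; θ(m_l=1) ≈ 65.91°; |L|−L_z,max ≈ 0.4495ℏ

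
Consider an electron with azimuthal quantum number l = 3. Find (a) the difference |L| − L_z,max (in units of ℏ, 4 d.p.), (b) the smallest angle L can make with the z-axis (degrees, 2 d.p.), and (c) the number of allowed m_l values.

|L| − L_z,max = (2√3 − 3)ℏ ≈ 0.4641ℏ.
cos θ_min = 3/√12, so θ_min ≈ 30.00°.
There are 2l+1 = 7 values of m_l.

|L|−L_z,max ≈ 0.4641ℏ; θ_min ≈ 30.00°; 7 values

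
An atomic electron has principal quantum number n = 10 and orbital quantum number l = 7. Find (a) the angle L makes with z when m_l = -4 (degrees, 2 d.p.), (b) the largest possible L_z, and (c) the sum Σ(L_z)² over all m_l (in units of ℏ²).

θ(m_l=-4) ≈ 122.31°; L_z,max = 7ℏ; Σ(L_z)² = 280 ℏ²

For m_l = -4: cos θ = -4/√56, θ ≈ 122.31°.
L_z,max = lℏ = 7ℏ.
Σ m_l² = 280, so Σ(L_z)² = 280 ℏ².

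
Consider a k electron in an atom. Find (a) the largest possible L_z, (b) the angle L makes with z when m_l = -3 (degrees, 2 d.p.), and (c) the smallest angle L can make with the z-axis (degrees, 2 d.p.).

A k state has l = 7.
L_z,max = lℏ = 7ℏ.
For m_l = -3: cos θ = -3/√56, θ ≈ 113.63°.
cos θ_min = 7/√56, so θ_min ≈ 20.70°.

L_z,max = 7ℏ; θ(m_l=-3) ≈ 113.63°; θ_min ≈ 20.70°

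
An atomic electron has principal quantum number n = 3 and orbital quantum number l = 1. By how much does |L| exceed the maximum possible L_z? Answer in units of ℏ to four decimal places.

|L| − L_z,max ≈ 0.4142ℏ

|L| = √2 ℏ ≈ 1.4142ℏ, while L_z,max = lℏ = 1ℏ.
The difference is (√2 − 1)ℏ ≈ 0.4142ℏ.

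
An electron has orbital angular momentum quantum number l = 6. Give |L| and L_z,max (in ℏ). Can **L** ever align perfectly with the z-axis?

No: L_z,max = 6ℏ < |L| = √42 ℏ ≈ 6.481ℏ

|L| = √42 ℏ ≈ 6.4807ℏ, while L_z,max = lℏ = 6ℏ.
Since |L| > L_z,max, the vector can never point exactly along z; the closest it comes is θ_min = arccos(6/√42) ≈ 22.2°.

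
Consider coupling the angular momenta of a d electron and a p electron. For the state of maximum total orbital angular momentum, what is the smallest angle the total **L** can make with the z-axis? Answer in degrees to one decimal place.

The total orbital quantum number L ranges from |l₁ − l₂| to l₁ + l₂ in integer steps.
So L can be 1, 2, 3.
The maximum is L = 3, with |L_tot| = ℏ√(3·4) = 2√3 ℏ.
The minimum angle with z is arccos(3/√12) ≈ 30.0°.

θ_min ≈ 30.0°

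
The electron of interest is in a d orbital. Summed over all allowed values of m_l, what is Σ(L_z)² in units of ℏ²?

The letter d corresponds to l = 2.
m_l ∈ {-2, -1, 0, 1, 2}.
Σ m_l² = 2·(1 + 4) = 10.

Σ(L_z)² = 10 ℏ²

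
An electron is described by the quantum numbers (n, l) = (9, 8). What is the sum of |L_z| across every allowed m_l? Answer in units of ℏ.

Σ|L_z| = 72 ℏ

The allowed m_l values are -8, -7, -6, -5, -4, -3, -2, -1, 0, 1, 2, 3, 4, 5, 6, 7, 8.
Σ|m_l| = l(l+1) = 72.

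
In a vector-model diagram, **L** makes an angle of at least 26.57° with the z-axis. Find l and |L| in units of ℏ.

cos²θ_min = l/(l+1) = 0.7999.
l = cos²θ/sin²θ ≈ 4.
Then |L| = ℏ√(4·5) = 2√5 ℏ.

l = 4, |L| = 2√5 ℏ ≈ 4.472ℏ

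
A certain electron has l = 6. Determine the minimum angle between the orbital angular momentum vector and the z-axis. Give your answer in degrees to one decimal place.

|L| = √(l(l+1)) ℏ = √42 ℏ.
The smallest angle corresponds to the largest L_z, i.e. m_l = l = 6, giving L_z = 6ℏ.
cos θ_min = 6/√42, so θ_min ≈ 22.2°.

θ_min ≈ 22.2°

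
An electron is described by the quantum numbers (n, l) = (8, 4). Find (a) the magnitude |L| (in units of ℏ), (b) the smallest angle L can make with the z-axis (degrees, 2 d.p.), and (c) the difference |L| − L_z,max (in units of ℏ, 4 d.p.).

|L| = ℏ√(4·5) = 2√5 ℏ ≈ 4.472ℏ.
cos θ_min = 4/√20, so θ_min ≈ 26.57°.
|L| − L_z,max = (2√5 − 4)ℏ ≈ 0.4721ℏ.

|L| = 2√5 ℏ ≈ 4.472ℏ; θ_min ≈ 26.57°; |L|−L_z,max ≈ 0.4721ℏ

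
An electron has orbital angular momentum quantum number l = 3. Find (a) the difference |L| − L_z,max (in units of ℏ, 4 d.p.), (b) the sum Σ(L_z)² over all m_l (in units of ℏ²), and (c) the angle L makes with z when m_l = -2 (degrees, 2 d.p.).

|L| − L_z,max = (2√3 − 3)ℏ ≈ 0.4641ℏ.
Σ m_l² = 28, so Σ(L_z)² = 28 ℏ².
For m_l = -2: cos θ = -2/√12, θ ≈ 125.26°.

|L|−L_z,max ≈ 0.4641ℏ; Σ(L_z)² = 28 ℏ²; θ(m_l=-2) ≈ 125.26°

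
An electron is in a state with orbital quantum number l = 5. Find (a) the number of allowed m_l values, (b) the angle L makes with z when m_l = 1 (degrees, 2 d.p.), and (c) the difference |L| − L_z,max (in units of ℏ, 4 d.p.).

11 values; θ(m_l=1) ≈ 79.48°; |L|−L_z,max ≈ 0.4772ℏ

There are 2l+1 = 11 values of m_l.
For m_l = 1: cos θ = 1/√30, θ ≈ 79.48°.
|L| − L_z,max = (√30 − 5)ℏ ≈ 0.4772ℏ.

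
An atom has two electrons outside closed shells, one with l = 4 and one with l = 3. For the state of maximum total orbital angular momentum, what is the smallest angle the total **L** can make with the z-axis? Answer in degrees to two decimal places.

θ_min ≈ 20.70°

L runs from |4 − 3| = 1 to 4 + 3 = 7.
So L can be 1, 2, 3, 4, 5, 6, 7.
The maximum is L = 7, with |L_tot| = ℏ√(7·8) = 2√14 ℏ.
The minimum angle with z is arccos(7/√56) ≈ 20.70°.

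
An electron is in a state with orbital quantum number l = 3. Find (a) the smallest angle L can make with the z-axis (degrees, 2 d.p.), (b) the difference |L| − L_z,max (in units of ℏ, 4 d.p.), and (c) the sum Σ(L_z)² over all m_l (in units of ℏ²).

cos θ_min = 3/√12, so θ_min ≈ 30.00°.
|L| − L_z,max = (2√3 − 3)ℏ ≈ 0.4641ℏ.
Σ m_l² = 28, so Σ(L_z)² = 28 ℏ².

θ_min ≈ 30.00°; |L|−L_z,max ≈ 0.4641ℏ; Σ(L_z)² = 28 ℏ²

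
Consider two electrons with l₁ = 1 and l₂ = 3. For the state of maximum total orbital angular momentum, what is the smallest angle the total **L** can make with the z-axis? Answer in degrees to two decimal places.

Angular momentum addition gives L = |l₁ − l₂|, …, l₁ + l₂.
L ∈ {2, 3, 4}.
The maximum is L = 4, with |L_tot| = ℏ√(4·5) = 2√5 ℏ.
The minimum angle with z is arccos(4/√20) ≈ 26.57°.

θ_min ≈ 26.57°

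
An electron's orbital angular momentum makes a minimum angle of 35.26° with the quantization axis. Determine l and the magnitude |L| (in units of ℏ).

cos θ_min = l/√(l(l+1)) = √(l/(l+1)), so l/(l+1) = cos²(35.26°) = 0.6667.
Solving: l = 2.
Then |L| = ℏ√(2·3) = √6 ℏ.

l = 2, |L| = √6 ℏ ≈ 2.449ℏ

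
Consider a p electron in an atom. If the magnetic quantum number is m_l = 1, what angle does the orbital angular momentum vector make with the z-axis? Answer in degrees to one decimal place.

For a p orbital, l = 1.
|L| = ℏ√(l(l+1)) = √2 ℏ.
L_z = m_l ℏ = 1ℏ.
cos θ = L_z/|L| = 1/√2, so θ ≈ 45.0°.

θ ≈ 45.0°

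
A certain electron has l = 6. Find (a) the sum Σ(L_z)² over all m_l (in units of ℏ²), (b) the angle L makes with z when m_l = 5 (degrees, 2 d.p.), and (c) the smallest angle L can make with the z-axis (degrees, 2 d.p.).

Σ(L_z)² = 182 ℏ²; θ(m_l=5) ≈ 39.51°; θ_min ≈ 22.21°

Σ m_l² = 182, so Σ(L_z)² = 182 ℏ².
For m_l = 5: cos θ = 5/√42, θ ≈ 39.51°.
cos θ_min = 6/√42, so θ_min ≈ 22.21°.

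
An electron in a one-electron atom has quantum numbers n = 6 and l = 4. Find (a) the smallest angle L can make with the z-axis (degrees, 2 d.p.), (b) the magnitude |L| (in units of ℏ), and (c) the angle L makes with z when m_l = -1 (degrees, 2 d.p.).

θ_min ≈ 26.57°; |L| = 2√5 ℏ ≈ 4.472ℏ; θ(m_l=-1) ≈ 102.92°

cos θ_min = 4/√20, so θ_min ≈ 26.57°.
|L| = ℏ√(4·5) = 2√5 ℏ ≈ 4.472ℏ.
For m_l = -1: cos θ = -1/√20, θ ≈ 102.92°.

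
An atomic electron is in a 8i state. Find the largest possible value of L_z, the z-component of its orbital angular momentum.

8i means n = 8, l = 6.
L_z = m_l ℏ with m_l ∈ {−6, …, 6}; the maximum is m_l = 6.

L_z,max = 6ℏ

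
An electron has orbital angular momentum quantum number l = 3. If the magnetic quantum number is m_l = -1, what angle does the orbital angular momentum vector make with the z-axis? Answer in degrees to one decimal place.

θ ≈ 106.8°

|L| = ℏ√(l(l+1)) = 2√3 ℏ.
L_z = m_l ℏ = −1ℏ.
cos θ = L_z/|L| = -1/√12, so θ ≈ 106.8°.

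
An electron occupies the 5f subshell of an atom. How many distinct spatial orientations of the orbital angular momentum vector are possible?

For 5f, l = 3.
The number of m_l values is 2l + 1 = 2·3 + 1 = 7.

7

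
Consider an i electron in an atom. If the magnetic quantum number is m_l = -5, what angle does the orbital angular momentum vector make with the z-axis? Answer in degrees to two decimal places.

An i state has l = 6.
|L| = ℏ√(l(l+1)) = √42 ℏ.
L_z = m_l ℏ = −5ℏ.
cos θ = L_z/|L| = -5/√42, so θ ≈ 140.49°.

θ ≈ 140.49°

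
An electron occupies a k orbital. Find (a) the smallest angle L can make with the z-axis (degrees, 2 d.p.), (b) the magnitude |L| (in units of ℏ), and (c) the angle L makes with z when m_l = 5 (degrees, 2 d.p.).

θ_min ≈ 20.70°; |L| = 2√14 ℏ ≈ 7.483ℏ; θ(m_l=5) ≈ 48.08°

A k state has l = 7.
cos θ_min = 7/√56, so θ_min ≈ 20.70°.
|L| = ℏ√(7·8) = 2√14 ℏ ≈ 7.483ℏ.
For m_l = 5: cos θ = 5/√56, θ ≈ 48.08°.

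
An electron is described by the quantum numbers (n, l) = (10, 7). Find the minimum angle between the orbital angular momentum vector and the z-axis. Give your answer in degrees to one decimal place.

θ_min ≈ 20.7°

|L| = √(l(l+1)) ℏ = 2√14 ℏ.
The smallest angle corresponds to the largest L_z, i.e. m_l = l = 7, giving L_z = 7ℏ.
cos θ_min = 7/√56, so θ_min ≈ 20.7°.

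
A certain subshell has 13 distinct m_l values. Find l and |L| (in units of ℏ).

l = 6, |L| = √42 ℏ ≈ 6.481ℏ

13 = 2l + 1, so l = (13−1)/2 = 6.
|L| = ℏ√(l(l+1)) = ℏ√(6·7) = √42 ℏ.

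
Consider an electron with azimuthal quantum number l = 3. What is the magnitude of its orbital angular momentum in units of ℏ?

|L| = ℏ√(l(l+1)) = ℏ√(3·4) = 2√3 ℏ

|L| = 2√3 ℏ ≈ 3.464ℏ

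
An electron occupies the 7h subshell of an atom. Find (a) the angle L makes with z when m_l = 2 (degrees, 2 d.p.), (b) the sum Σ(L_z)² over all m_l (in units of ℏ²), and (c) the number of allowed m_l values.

7h means n = 7, l = 5.
For m_l = 2: cos θ = 2/√30, θ ≈ 68.58°.
Σ m_l² = 110, so Σ(L_z)² = 110 ℏ².
There are 2l+1 = 11 values of m_l.

θ(m_l=2) ≈ 68.58°; Σ(L_z)² = 110 ℏ²; 11 values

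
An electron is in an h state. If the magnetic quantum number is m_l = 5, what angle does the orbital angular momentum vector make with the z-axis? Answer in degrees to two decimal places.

θ ≈ 24.09°

The letter h corresponds to l = 5.
|L| = √(l(l+1)) ℏ = √30 ℏ.
L_z = m_l ℏ = 5ℏ.
cos θ = L_z/|L| = 5/√30, so θ ≈ 24.09°.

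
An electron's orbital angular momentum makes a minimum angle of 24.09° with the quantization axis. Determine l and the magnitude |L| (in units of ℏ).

cos θ_min = l/√(l(l+1)) = √(l/(l+1)), so l/(l+1) = cos²(24.09°) = 0.8334.
Thus l = 0.8334/(1 − 0.8334) ≈ 5.
Then |L| = ℏ√(5·6) = √30 ℏ.

l = 5, |L| = √30 ℏ ≈ 5.477ℏ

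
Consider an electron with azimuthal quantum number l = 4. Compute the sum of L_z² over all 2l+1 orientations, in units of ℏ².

Σ(L_z)² = 60 ℏ²

The allowed m_l values are -4, -3, -2, -1, 0, 1, 2, 3, 4.
Σ m_l² = l(l+1)(2l+1)/3 = 4·5·9/3 = 60.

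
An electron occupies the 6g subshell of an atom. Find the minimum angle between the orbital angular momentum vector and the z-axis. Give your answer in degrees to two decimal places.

θ_min ≈ 26.57°

For 6g, l = 4.
|L|² = l(l+1)ℏ² = 20ℏ², so |L| = 2√5 ℏ.
The smallest angle corresponds to the largest L_z, i.e. m_l = l = 4, giving L_z = 4ℏ.
cos θ_min = 4/√20, so θ_min ≈ 26.57°.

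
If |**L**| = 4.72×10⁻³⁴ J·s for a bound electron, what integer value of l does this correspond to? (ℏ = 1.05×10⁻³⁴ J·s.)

l = 4

Dividing by ℏ: |L|/ℏ ≈ 4.495.
l(l+1) ≈ 4.495² ≈ 20.21, so l = 4.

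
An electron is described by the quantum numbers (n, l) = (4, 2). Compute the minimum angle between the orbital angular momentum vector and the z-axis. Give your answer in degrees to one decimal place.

θ_min ≈ 35.3°

|L| = √(l(l+1)) ℏ = √6 ℏ.
The smallest angle corresponds to the largest L_z, i.e. m_l = l = 2, giving L_z = 2ℏ.
cos θ_min = 2/√6, so θ_min ≈ 35.3°.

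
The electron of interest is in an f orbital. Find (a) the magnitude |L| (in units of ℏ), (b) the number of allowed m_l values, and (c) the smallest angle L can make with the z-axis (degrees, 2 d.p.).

|L| = 2√3 ℏ ≈ 3.464ℏ; 7 values; θ_min ≈ 30.00°

An f state has l = 3.
|L| = ℏ√(3·4) = 2√3 ℏ ≈ 3.464ℏ.
There are 2l+1 = 7 values of m_l.
cos θ_min = 3/√12, so θ_min ≈ 30.00°.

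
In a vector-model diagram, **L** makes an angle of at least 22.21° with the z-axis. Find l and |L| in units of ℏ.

l = 6, |L| = √42 ℏ ≈ 6.481ℏ

cos θ_min = l/√(l(l+1)) = √(l/(l+1)), so l/(l+1) = cos²(22.21°) = 0.8571.
Thus l = 0.8571/(1 − 0.8571) ≈ 6.
Then |L| = ℏ√(6·7) = √42 ℏ.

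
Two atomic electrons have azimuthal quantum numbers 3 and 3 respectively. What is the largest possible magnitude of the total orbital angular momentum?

The total orbital quantum number L ranges from |l₁ − l₂| to l₁ + l₂ in integer steps.
Allowed values: L = 0, 1, 2, 3, 4, 5, 6.
The largest magnitude corresponds to L = 6: |L_tot| = ℏ√(6·7) = √42 ℏ.

|L_tot|_max = √42 ℏ ≈ 6.481ℏ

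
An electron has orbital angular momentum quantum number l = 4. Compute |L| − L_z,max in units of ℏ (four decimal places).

|L| − L_z,max ≈ 0.4721ℏ

|L| = 2√5 ℏ ≈ 4.4721ℏ, while L_z,max = lℏ = 4ℏ.
The difference is (2√5 − 4)ℏ ≈ 0.4721ℏ.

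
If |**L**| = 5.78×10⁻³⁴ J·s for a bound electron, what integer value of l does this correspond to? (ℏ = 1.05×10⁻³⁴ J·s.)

|L|/ℏ = (5.78×10⁻³⁴)/(1.05×10⁻³⁴) ≈ 5.505.
Set l(l+1) = 30.30; the integer solution is l = 5.

l = 5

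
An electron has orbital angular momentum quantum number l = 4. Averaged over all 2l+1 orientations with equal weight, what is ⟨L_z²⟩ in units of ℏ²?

The allowed m_l values are -4, -3, -2, -1, 0, 1, 2, 3, 4.
⟨L_z²⟩ = ℏ²·(Σ m_l²)/(2l+1) = ℏ²·60/9 = 6.667ℏ².

⟨L_z²⟩ = 6.667 ℏ²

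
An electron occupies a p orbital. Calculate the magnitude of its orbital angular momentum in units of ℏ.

A p state has l = 1.
|L| = ℏ√(l(l+1)) = ℏ√(1·2) = √2 ℏ

|L| = √2 ℏ ≈ 1.414ℏ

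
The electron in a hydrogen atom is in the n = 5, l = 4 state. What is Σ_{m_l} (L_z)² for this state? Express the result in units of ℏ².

Σ(L_z)² = 60 ℏ²

m_l runs from −4 to 4, i.e. {-4, -3, -2, -1, 0, 1, 2, 3, 4}.
Σ m_l² = l(l+1)(2l+1)/3 = 4·5·9/3 = 60.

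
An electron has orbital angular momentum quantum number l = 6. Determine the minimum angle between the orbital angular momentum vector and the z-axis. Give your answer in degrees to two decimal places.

|L|² = l(l+1)ℏ² = 42ℏ², so |L| = √42 ℏ.
The smallest angle corresponds to the largest L_z, i.e. m_l = l = 6, giving L_z = 6ℏ.
cos θ_min = 6/√42, so θ_min ≈ 22.21°.

θ_min ≈ 22.21°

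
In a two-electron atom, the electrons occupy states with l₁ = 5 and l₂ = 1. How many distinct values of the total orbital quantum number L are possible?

By the triangle rule, |l₁ − l₂| ≤ L ≤ l₁ + l₂.
So L can be 4, 5, 6.
That is 3 values.

3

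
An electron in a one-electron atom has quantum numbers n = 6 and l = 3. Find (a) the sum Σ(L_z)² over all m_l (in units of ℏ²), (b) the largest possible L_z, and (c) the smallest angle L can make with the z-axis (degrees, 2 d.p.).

Σ m_l² = 28, so Σ(L_z)² = 28 ℏ².
L_z,max = lℏ = 3ℏ.
cos θ_min = 3/√12, so θ_min ≈ 30.00°.

Σ(L_z)² = 28 ℏ²; L_z,max = 3ℏ; θ_min ≈ 30.00°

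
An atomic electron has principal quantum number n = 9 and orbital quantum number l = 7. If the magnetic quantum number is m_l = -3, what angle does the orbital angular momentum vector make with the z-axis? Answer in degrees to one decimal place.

θ ≈ 113.6°

|L| = ℏ√(l(l+1)) = 2√14 ℏ.
L_z = m_l ℏ = −3ℏ.
cos θ = L_z/|L| = -3/√56, so θ ≈ 113.6°.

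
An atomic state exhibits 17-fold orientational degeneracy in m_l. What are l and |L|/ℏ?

l = 8, |L| = 6√2 ℏ ≈ 8.485ℏ

Since there are 2l+1 = 17 values of m_l, l = 8.
|L| = ℏ√(l(l+1)) = ℏ√(8·9) = 6√2 ℏ.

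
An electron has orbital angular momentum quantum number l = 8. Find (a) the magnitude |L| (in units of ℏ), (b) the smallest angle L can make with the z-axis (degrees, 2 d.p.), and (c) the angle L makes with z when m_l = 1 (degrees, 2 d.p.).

|L| = 6√2 ℏ ≈ 8.485ℏ; θ_min ≈ 19.47°; θ(m_l=1) ≈ 83.23°

|L| = ℏ√(8·9) = 6√2 ℏ ≈ 8.485ℏ.
cos θ_min = 8/√72, so θ_min ≈ 19.47°.
For m_l = 1: cos θ = 1/√72, θ ≈ 83.23°.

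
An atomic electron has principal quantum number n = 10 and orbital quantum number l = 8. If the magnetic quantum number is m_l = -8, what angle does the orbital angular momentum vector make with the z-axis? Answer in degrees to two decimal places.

|L|² = l(l+1)ℏ² = 72ℏ², so |L| = 6√2 ℏ.
L_z = m_l ℏ = −8ℏ.
cos θ = L_z/|L| = -8/√72, so θ ≈ 160.53°.

θ ≈ 160.53°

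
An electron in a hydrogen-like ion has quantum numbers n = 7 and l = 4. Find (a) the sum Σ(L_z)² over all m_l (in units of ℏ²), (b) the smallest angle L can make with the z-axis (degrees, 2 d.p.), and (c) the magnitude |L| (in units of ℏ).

Σ m_l² = 60, so Σ(L_z)² = 60 ℏ².
cos θ_min = 4/√20, so θ_min ≈ 26.57°.
|L| = ℏ√(4·5) = 2√5 ℏ ≈ 4.472ℏ.

Σ(L_z)² = 60 ℏ²; θ_min ≈ 26.57°; |L| = 2√5 ℏ ≈ 4.472ℏ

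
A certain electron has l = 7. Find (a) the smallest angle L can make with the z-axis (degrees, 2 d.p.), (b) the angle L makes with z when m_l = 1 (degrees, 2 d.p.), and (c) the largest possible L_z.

θ_min ≈ 20.70°; θ(m_l=1) ≈ 82.32°; L_z,max = 7ℏ

cos θ_min = 7/√56, so θ_min ≈ 20.70°.
For m_l = 1: cos θ = 1/√56, θ ≈ 82.32°.
L_z,max = lℏ = 7ℏ.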